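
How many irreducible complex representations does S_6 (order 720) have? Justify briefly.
11

Working: The number of irreducible complex representations of a finite group equals its number of conjugacy classes. Conjugacy classes in S_6 correspond to cycle types, i.e. partitions of 6; there are p(6) = 11 of them, so S_6 (order 720) has exactly 11 irreducible complex representations.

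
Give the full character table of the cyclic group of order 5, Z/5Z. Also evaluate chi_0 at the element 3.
Character table of Z/5Z (irreps indexed chi_0,...,chi_4 with chi_k(m) = zeta_5^(k*m), zeta_5 = exp(2*pi*i/5)):
  irrep \ class  {0} (size 1)  {1} (size 1)    {2} (size 1)    {3} (size 1)    {4} (size 1)  
  chi_0          1             1               1               1               1             
  chi_1          1             exp(2*I*pi/5)   exp(4*I*pi/5)   exp(-4*I*pi/5)  exp(-2*I*pi/5)
  chi_2          1             exp(4*I*pi/5)   exp(-2*I*pi/5)  exp(2*I*pi/5)   exp(-4*I*pi/5)
  chi_3          1             exp(-4*I*pi/5)  exp(2*I*pi/5)   exp(-2*I*pi/5)  exp(4*I*pi/5) 
  chi_4          1             exp(-2*I*pi/5)  exp(-4*I*pi/5)  exp(4*I*pi/5)   exp(2*I*pi/5) 

Spot check: chi_0(3) = zeta_5^(0*3) = zeta_5^0 = 1.

Proof sketch: Z/5Z is abelian, so all 5 irreducible complex representations are 1-dimensional. They are given by chi_k(m) = zeta_5^(k*m) for k = 0,...,4. Row orthogonality: sum_m chi_k(m) conj(chi_l(m)) = 5 * [k = l].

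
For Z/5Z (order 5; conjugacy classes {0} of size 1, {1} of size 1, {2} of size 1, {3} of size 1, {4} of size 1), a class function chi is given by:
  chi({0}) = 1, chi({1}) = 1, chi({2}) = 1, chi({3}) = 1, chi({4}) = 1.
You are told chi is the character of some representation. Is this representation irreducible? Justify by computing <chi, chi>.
Irreducible: <chi, chi> = 1.

Why: <chi, chi> = (1/|G|) sum_C |C| * |chi(C)|^2 = (1/5)[1*|1|^2 + 1*|1|^2 + 1*|1|^2 + 1*|1|^2 + 1*|1|^2]
  = (1/5)[(1) + (1) + (1) + (1) + (1)] = 5/5 = 1.
(Exp terms are combined using exp(i*s)*conj(exp(i*t)) = exp(i*(s-t)), and sums of them are collapsed using the identity that for every m > 1 the m distinct m-th roots of unity sum to 0, e.g. 1 + exp(2*I*pi/3) + exp(-2*I*pi/3) = 0.)
A character is irreducible iff <chi, chi> = 1, so this representation is irreducible.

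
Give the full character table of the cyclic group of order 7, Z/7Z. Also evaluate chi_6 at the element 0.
Character table of Z/7Z (irreps indexed chi_0,...,chi_6 with chi_k(m) = zeta_7^(k*m), zeta_7 = exp(2*pi*i/7)):
  irrep \ class  {0} (size 1)  {1} (size 1)    {2} (size 1)    {3} (size 1)    {4} (size 1)    {5} (size 1)    {6} (size 1)  
  chi_0          1             1               1               1               1               1               1             
  chi_1          1             exp(2*I*pi/7)   exp(4*I*pi/7)   exp(6*I*pi/7)   exp(-6*I*pi/7)  exp(-4*I*pi/7)  exp(-2*I*pi/7)
  chi_2          1             exp(4*I*pi/7)   exp(-6*I*pi/7)  exp(-2*I*pi/7)  exp(2*I*pi/7)   exp(6*I*pi/7)   exp(-4*I*pi/7)
  chi_3          1             exp(6*I*pi/7)   exp(-2*I*pi/7)  exp(4*I*pi/7)   exp(-4*I*pi/7)  exp(2*I*pi/7)   exp(-6*I*pi/7)
  chi_4          1             exp(-6*I*pi/7)  exp(2*I*pi/7)   exp(-4*I*pi/7)  exp(4*I*pi/7)   exp(-2*I*pi/7)  exp(6*I*pi/7) 
  chi_5          1             exp(-4*I*pi/7)  exp(6*I*pi/7)   exp(2*I*pi/7)   exp(-2*I*pi/7)  exp(-6*I*pi/7)  exp(4*I*pi/7) 
  chi_6          1             exp(-2*I*pi/7)  exp(-4*I*pi/7)  exp(-6*I*pi/7)  exp(6*I*pi/7)   exp(4*I*pi/7)   exp(2*I*pi/7) 

Spot check: chi_6(0) = zeta_7^(6*0) = zeta_7^0 = 1.

Justification: Z/7Z is abelian, so all 7 irreducible complex representations are 1-dimensional. They are given by chi_k(m) = zeta_7^(k*m) for k = 0,...,6. Row orthogonality: sum_m chi_k(m) conj(chi_l(m)) = 7 * [k = l].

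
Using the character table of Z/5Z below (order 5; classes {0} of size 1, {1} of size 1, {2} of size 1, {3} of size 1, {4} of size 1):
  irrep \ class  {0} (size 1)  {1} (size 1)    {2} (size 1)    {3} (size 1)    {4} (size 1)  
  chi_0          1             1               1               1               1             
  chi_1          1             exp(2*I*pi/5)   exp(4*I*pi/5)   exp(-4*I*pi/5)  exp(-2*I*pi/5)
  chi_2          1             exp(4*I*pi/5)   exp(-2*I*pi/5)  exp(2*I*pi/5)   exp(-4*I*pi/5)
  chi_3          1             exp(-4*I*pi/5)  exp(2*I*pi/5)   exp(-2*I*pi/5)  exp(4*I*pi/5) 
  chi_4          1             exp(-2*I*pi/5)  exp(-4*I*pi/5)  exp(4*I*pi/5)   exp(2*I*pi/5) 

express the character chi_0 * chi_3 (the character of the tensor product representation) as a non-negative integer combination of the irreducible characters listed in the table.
chi_0 tensor chi_3 = chi_3 (all other irreducibles have multiplicity 0).

Justification: The character of a tensor product is the pointwise product (chi_0 * chi_3)(C) = chi_0(C) * chi_3(C):
  {0}: (1)*(1), {1}: (1)*(exp(-4*I*pi/5)), {2}: (1)*(exp(2*I*pi/5)), {3}: (1)*(exp(-2*I*pi/5)), {4}: (1)*(exp(4*I*pi/5))
so (chi_0 * chi_3) takes values
  {0} -> 1, {1} -> exp(-4*I*pi/5), {2} -> exp(2*I*pi/5), {3} -> exp(-2*I*pi/5), {4} -> exp(4*I*pi/5).
Now take the inner product of this character with each irreducible chi from the table, <chi_0*chi_3, chi> = (1/5) sum_C |C| (chi_0*chi_3)(C) conj(chi(C)):
  <chi_0*chi_3, chi_0> = (1/5)[1*(1)*conj(1) + 1*(exp(-4*I*pi/5))*conj(1) + 1*(exp(2*I*pi/5))*conj(1) + 1*(exp(-2*I*pi/5))*conj(1) + 1*(exp(4*I*pi/5))*conj(1)]
      = (1/5)[(1) + (exp(-4*I*pi/5)) + (exp(2*I*pi/5)) + (exp(-2*I*pi/5)) + (exp(4*I*pi/5))] = 0/5 = 0
  <chi_0*chi_3, chi_1> = (1/5)[1*(1)*conj(1) + 1*(exp(-4*I*pi/5))*conj(exp(2*I*pi/5)) + 1*(exp(2*I*pi/5))*conj(exp(4*I*pi/5)) + 1*(exp(-2*I*pi/5))*conj(exp(-4*I*pi/5)) + 1*(exp(4*I*pi/5))*conj(exp(-2*I*pi/5))]
      = (1/5)[(1) + (exp(4*I*pi/5)) + (exp(-2*I*pi/5)) + (exp(2*I*pi/5)) + (exp(-4*I*pi/5))] = 0/5 = 0
  <chi_0*chi_3, chi_2> = (1/5)[1*(1)*conj(1) + 1*(exp(-4*I*pi/5))*conj(exp(4*I*pi/5)) + 1*(exp(2*I*pi/5))*conj(exp(-2*I*pi/5)) + 1*(exp(-2*I*pi/5))*conj(exp(2*I*pi/5)) + 1*(exp(4*I*pi/5))*conj(exp(-4*I*pi/5))]
      = (1/5)[(1) + (exp(2*I*pi/5)) + (exp(4*I*pi/5)) + (exp(-4*I*pi/5)) + (exp(-2*I*pi/5))] = 0/5 = 0
  <chi_0*chi_3, chi_3> = (1/5)[1*(1)*conj(1) + 1*(exp(-4*I*pi/5))*conj(exp(-4*I*pi/5)) + 1*(exp(2*I*pi/5))*conj(exp(2*I*pi/5)) + 1*(exp(-2*I*pi/5))*conj(exp(-2*I*pi/5)) + 1*(exp(4*I*pi/5))*conj(exp(4*I*pi/5))]
      = (1/5)[(1) + (1) + (1) + (1) + (1)] = 5/5 = 1
  <chi_0*chi_3, chi_4> = (1/5)[1*(1)*conj(1) + 1*(exp(-4*I*pi/5))*conj(exp(-2*I*pi/5)) + 1*(exp(2*I*pi/5))*conj(exp(-4*I*pi/5)) + 1*(exp(-2*I*pi/5))*conj(exp(4*I*pi/5)) + 1*(exp(4*I*pi/5))*conj(exp(2*I*pi/5))]
      = (1/5)[(1) + (exp(-2*I*pi/5)) + (exp(-4*I*pi/5)) + (exp(4*I*pi/5)) + (exp(2*I*pi/5))] = 0/5 = 0
(Exp terms are combined using exp(i*s)*conj(exp(i*t)) = exp(i*(s-t)), and sums of them are collapsed using the identity that for every m > 1 the m distinct m-th roots of unity sum to 0, e.g. 1 + exp(2*I*pi/3) + exp(-2*I*pi/3) = 0.)
Hence the multiplicities are chi_3: 1. Dimension check: dim(chi_0)*dim(chi_3) = 1*1 = 1 and sum (mult * dim) = 1*1 = 1.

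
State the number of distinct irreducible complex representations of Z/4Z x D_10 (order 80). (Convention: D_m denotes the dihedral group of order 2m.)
32

Details: The number of irreducible complex representations of a finite group equals its number of conjugacy classes. For a direct product, #classes(G x H) = #classes(G) * #classes(H). Z/4Z has 4 classes (abelian), D_10 has 8 classes, so 4 * 8 = 32, so Z/4Z x D_10 (order 80) has exactly 32 irreducible complex representations.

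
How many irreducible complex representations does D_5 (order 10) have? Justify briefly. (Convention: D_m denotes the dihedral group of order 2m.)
4

The number of irreducible complex representations of a finite group equals its number of conjugacy classes. D_5 has 4 conjugacy classes ((n+3)/2 for n odd), so D_5 (order 10) has exactly 4 irreducible complex representations.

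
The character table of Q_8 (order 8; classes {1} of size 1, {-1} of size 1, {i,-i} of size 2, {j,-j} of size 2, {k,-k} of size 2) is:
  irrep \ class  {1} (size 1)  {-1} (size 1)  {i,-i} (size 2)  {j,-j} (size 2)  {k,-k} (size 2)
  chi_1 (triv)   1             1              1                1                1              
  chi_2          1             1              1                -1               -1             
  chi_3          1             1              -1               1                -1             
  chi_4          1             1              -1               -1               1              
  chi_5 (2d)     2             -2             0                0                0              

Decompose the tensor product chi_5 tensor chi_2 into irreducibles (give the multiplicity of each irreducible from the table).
chi_5 tensor chi_2 = chi_5 (all other irreducibles have multiplicity 0).

Explanation: The character of a tensor product is the pointwise product (chi_5 * chi_2)(C) = chi_5(C) * chi_2(C):
  {1}: (2)*(1), {-1}: (-2)*(1), {i,-i}: (0)*(1), {j,-j}: (0)*(-1), {k,-k}: (0)*(-1)
so (chi_5 * chi_2) takes values
  {1} -> 2, {-1} -> -2, {i,-i} -> 0, {j,-j} -> 0, {k,-k} -> 0.
Now take the inner product of this character with each irreducible chi from the table, <chi_5*chi_2, chi> = (1/8) sum_C |C| (chi_5*chi_2)(C) conj(chi(C)):
  <chi_5*chi_2, chi_1> = (1/8)[1*(2)*conj(1) + 1*(-2)*conj(1) + 2*(0)*conj(1) + 2*(0)*conj(1) + 2*(0)*conj(1)]
      = (1/8)[(2) + (-2) + (0) + (0) + (0)] = 0/8 = 0
  <chi_5*chi_2, chi_2> = (1/8)[1*(2)*conj(1) + 1*(-2)*conj(1) + 2*(0)*conj(1) + 2*(0)*conj(-1) + 2*(0)*conj(-1)]
      = (1/8)[(2) + (-2) + (0) + (0) + (0)] = 0/8 = 0
  <chi_5*chi_2, chi_3> = (1/8)[1*(2)*conj(1) + 1*(-2)*conj(1) + 2*(0)*conj(-1) + 2*(0)*conj(1) + 2*(0)*conj(-1)]
      = (1/8)[(2) + (-2) + (0) + (0) + (0)] = 0/8 = 0
  <chi_5*chi_2, chi_4> = (1/8)[1*(2)*conj(1) + 1*(-2)*conj(1) + 2*(0)*conj(-1) + 2*(0)*conj(-1) + 2*(0)*conj(1)]
      = (1/8)[(2) + (-2) + (0) + (0) + (0)] = 0/8 = 0
  <chi_5*chi_2, chi_5> = (1/8)[1*(2)*conj(2) + 1*(-2)*conj(-2) + 2*(0)*conj(0) + 2*(0)*conj(0) + 2*(0)*conj(0)]
      = (1/8)[(4) + (4) + (0) + (0) + (0)] = 8/8 = 1
Hence the multiplicities are chi_5: 1. Dimension check: dim(chi_5)*dim(chi_2) = 2*1 = 2 and sum (mult * dim) = 1*2 = 2.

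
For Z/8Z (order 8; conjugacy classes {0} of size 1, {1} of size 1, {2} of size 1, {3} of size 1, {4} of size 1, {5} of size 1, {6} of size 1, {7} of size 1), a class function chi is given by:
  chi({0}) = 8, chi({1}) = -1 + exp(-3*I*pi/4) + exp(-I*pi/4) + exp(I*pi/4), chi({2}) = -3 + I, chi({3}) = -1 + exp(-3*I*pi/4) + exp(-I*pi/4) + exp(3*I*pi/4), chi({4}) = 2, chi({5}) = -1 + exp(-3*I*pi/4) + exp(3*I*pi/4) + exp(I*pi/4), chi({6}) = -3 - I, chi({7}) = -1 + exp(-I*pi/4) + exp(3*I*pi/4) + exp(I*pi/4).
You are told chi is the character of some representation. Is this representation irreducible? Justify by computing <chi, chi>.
Not irreducible (reducible): <chi, chi> = 12 > 1.

Proof sketch: <chi, chi> = (1/|G|) sum_C |C| * |chi(C)|^2 = (1/8)[1*|8|^2 + 1*|-1 + exp(-3*I*pi/4) + exp(-I*pi/4) + exp(I*pi/4)|^2 + 1*|-3 + I|^2 + 1*|-1 + exp(-3*I*pi/4) + exp(-I*pi/4) + exp(3*I*pi/4)|^2 + 1*|2|^2 + 1*|-1 + exp(-3*I*pi/4) + exp(3*I*pi/4) + exp(I*pi/4)|^2 + 1*|-3 - I|^2 + 1*|-1 + exp(-I*pi/4) + exp(3*I*pi/4) + exp(I*pi/4)|^2]
  = (1/8)[(64) + (2 - 2*exp(I*pi/4) - exp(3*I*pi/4) - exp(-3*I*pi/4) - 2*exp(-I*pi/4)) + (10) + (2 - 2*exp(3*I*pi/4) - exp(I*pi/4) - exp(-I*pi/4) - 2*exp(-3*I*pi/4)) + (4) + (2 - 2*exp(3*I*pi/4) - exp(I*pi/4) - exp(-I*pi/4) - 2*exp(-3*I*pi/4)) + (10) + (2 - 2*exp(I*pi/4) - exp(3*I*pi/4) - exp(-3*I*pi/4) - 2*exp(-I*pi/4))] = 96/8 = 12.
(Exp terms are combined using exp(i*s)*conj(exp(i*t)) = exp(i*(s-t)), and sums of them are collapsed using the identity that for every m > 1 the m distinct m-th roots of unity sum to 0, e.g. 1 + exp(2*I*pi/3) + exp(-2*I*pi/3) = 0.)
A character is irreducible iff <chi, chi> = 1, so this representation is reducible.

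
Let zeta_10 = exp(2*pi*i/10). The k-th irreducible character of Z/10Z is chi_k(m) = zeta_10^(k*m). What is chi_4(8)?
chi_4(8) = zeta_10^32 = exp(2*I*pi/5)

Solution. chi_4(8) = zeta_10^(4*8) = zeta_10^32. Since zeta_10^10 = 1, this equals zeta_10^2 = exp(2*pi*i*2/10) = exp(2*I*pi/5).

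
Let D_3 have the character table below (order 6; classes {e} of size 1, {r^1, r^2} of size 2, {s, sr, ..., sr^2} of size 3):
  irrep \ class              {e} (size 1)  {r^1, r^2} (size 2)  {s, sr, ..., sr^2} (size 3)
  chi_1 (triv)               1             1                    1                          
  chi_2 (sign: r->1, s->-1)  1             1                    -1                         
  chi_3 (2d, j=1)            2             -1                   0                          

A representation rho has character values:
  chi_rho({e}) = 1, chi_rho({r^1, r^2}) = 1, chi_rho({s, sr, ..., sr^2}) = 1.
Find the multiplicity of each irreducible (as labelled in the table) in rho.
Multiplicities: chi_1: 1, chi_2: 0, chi_3: 0.

Why: Use <chi_rho, chi> = (1/|G|) sum_C |C| * chi_rho(C) * conj(chi(C)) with |G| = 6 for each irreducible chi in the table:
  <chi_rho, chi_1> = (1/6)[1*(1)*conj(1) + 2*(1)*conj(1) + 3*(1)*conj(1)]
      = (1/6)[(1) + (2) + (3)] = 6/6 = 1
  <chi_rho, chi_2> = (1/6)[1*(1)*conj(1) + 2*(1)*conj(1) + 3*(1)*conj(-1)]
      = (1/6)[(1) + (2) + (-3)] = 0/6 = 0
  <chi_rho, chi_3> = (1/6)[1*(1)*conj(2) + 2*(1)*conj(-1) + 3*(1)*conj(0)]
      = (1/6)[(2) + (-2) + (0)] = 0/6 = 0
Dimension check: dim(rho) = sum (mult * dim) = 1*1 + 0*1 + 0*2 = 1 = chi_rho(e) = 1.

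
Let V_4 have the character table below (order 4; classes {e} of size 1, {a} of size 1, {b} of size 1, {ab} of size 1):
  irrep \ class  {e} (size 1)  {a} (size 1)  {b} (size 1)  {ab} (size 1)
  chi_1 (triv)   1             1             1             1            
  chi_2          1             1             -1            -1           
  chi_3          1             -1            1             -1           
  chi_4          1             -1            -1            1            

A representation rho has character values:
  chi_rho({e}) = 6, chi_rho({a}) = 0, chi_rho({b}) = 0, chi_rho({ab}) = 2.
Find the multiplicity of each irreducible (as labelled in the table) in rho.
Multiplicities: chi_1: 2, chi_2: 1, chi_3: 1, chi_4: 2.

Solution. Use <chi_rho, chi> = (1/|G|) sum_C |C| * chi_rho(C) * conj(chi(C)) with |G| = 4 for each irreducible chi in the table:
  <chi_rho, chi_1> = (1/4)[1*(6)*conj(1) + 1*(0)*conj(1) + 1*(0)*conj(1) + 1*(2)*conj(1)]
      = (1/4)[(6) + (0) + (0) + (2)] = 8/4 = 2
  <chi_rho, chi_2> = (1/4)[1*(6)*conj(1) + 1*(0)*conj(1) + 1*(0)*conj(-1) + 1*(2)*conj(-1)]
      = (1/4)[(6) + (0) + (0) + (-2)] = 4/4 = 1
  <chi_rho, chi_3> = (1/4)[1*(6)*conj(1) + 1*(0)*conj(-1) + 1*(0)*conj(1) + 1*(2)*conj(-1)]
      = (1/4)[(6) + (0) + (0) + (-2)] = 4/4 = 1
  <chi_rho, chi_4> = (1/4)[1*(6)*conj(1) + 1*(0)*conj(-1) + 1*(0)*conj(-1) + 1*(2)*conj(1)]
      = (1/4)[(6) + (0) + (0) + (2)] = 8/4 = 2
Dimension check: dim(rho) = sum (mult * dim) = 2*1 + 1*1 + 1*1 + 2*1 = 6 = chi_rho(e) = 6.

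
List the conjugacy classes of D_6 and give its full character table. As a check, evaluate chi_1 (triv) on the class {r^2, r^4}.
Conjugacy classes: {e} of size 1, {r^3} of size 1, {r^1, r^5} of size 2, {r^2, r^4} of size 2, {s, sr^2, ...} of size 3, {sr, sr^3, ...} of size 3.
Character table:
  irrep \ class              {e} (size 1)  {r^3} (size 1)  {r^1, r^5} (size 2)  {r^2, r^4} (size 2)  {s, sr^2, ...} (size 3)  {sr, sr^3, ...} (size 3)
  chi_1 (triv)               1             1               1                    1                    1                        1                       
  chi_2 (sign: r->1, s->-1)  1             1               1                    1                    -1                       -1                      
  chi_3 (r->-1, s->1)        1             -1              -1                   1                    1                        -1                      
  chi_4 (r->-1, s->-1)       1             -1              -1                   1                    -1                       1                       
  chi_5 (2d, j=1)            2             -2              1                    -1                   0                        0                       
  chi_6 (2d, j=2)            2             2               -1                   -1                   0                        0                       

Spot check: chi_1 (triv) on {r^2, r^4} = 1.

Proof sketch: D_6 has order 2*6 = 12 with 6 conjugacy classes, hence 6 irreducibles. Sum of squared dims 1 + 1 + 1 + 1 + 4 + 4 = 12 = |G|. Linear characters come from the abelianisation; the 2-dimensional irreps have character r^k -> 2*cos(2*pi*j*k/6), reflections -> 0.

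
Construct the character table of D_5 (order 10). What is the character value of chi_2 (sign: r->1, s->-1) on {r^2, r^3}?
Conjugacy classes: {e} of size 1, {r^1, r^4} of size 2, {r^2, r^3} of size 2, {s, sr, ..., sr^4} of size 5.
Character table:
  irrep \ class              {e} (size 1)  {r^1, r^4} (size 2)  {r^2, r^3} (size 2)  {s, sr, ..., sr^4} (size 5)
  chi_1 (triv)               1             1                    1                    1                          
  chi_2 (sign: r->1, s->-1)  1             1                    1                    -1                         
  chi_3 (2d, j=1)            2             -1/2 + sqrt(5)/2     -sqrt(5)/2 - 1/2     0                          
  chi_4 (2d, j=2)            2             -sqrt(5)/2 - 1/2     -1/2 + sqrt(5)/2     0                          

Spot check: chi_2 (sign: r->1, s->-1) on {r^2, r^3} = 1.

Derivation: D_5 has order 2*5 = 10 with 4 conjugacy classes, hence 4 irreducibles. Sum of squared dims 1 + 1 + 4 + 4 = 10 = |G|. Linear characters come from the abelianisation; the 2-dimensional irreps have character r^k -> 2*cos(2*pi*j*k/5), reflections -> 0.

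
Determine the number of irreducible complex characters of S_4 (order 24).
5

The number of irreducible complex representations of a finite group equals its number of conjugacy classes. Conjugacy classes in S_4 correspond to cycle types, i.e. partitions of 4; there are p(4) = 5 of them, so S_4 (order 24) has exactly 5 irreducible complex representations.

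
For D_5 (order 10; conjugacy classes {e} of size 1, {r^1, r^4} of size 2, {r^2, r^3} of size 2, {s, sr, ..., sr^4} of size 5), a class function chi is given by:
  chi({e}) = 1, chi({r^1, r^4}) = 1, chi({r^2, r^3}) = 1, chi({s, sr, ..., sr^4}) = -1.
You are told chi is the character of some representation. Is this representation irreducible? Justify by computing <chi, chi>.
Irreducible: <chi, chi> = 1.

<chi, chi> = (1/|G|) sum_C |C| * |chi(C)|^2 = (1/10)[1*|1|^2 + 2*|1|^2 + 2*|1|^2 + 5*|-1|^2]
  = (1/10)[(1) + (2) + (2) + (5)] = 10/10 = 1.
A character is irreducible iff <chi, chi> = 1, so this representation is irreducible.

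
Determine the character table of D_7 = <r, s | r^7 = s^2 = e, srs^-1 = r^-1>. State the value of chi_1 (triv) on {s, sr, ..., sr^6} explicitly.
Conjugacy classes: {e} of size 1, {r^1, r^6} of size 2, {r^2, r^5} of size 2, {r^3, r^4} of size 2, {s, sr, ..., sr^6} of size 7.
Character table:
  irrep \ class              {e} (size 1)  {r^1, r^6} (size 2)  {r^2, r^5} (size 2)  {r^3, r^4} (size 2)  {s, sr, ..., sr^6} (size 7)
  chi_1 (triv)               1             1                    1                    1                    1                          
  chi_2 (sign: r->1, s->-1)  1             1                    1                    1                    -1                         
  chi_3 (2d, j=1)            2             2*cos(2*pi/7)        -2*cos(3*pi/7)       -2*cos(pi/7)         0                          
  chi_4 (2d, j=2)            2             -2*cos(3*pi/7)       -2*cos(pi/7)         2*cos(2*pi/7)        0                          
  chi_5 (2d, j=3)            2             -2*cos(pi/7)         2*cos(2*pi/7)        -2*cos(3*pi/7)       0                          

Spot check: chi_1 (triv) on {s, sr, ..., sr^6} = 1.

Proof sketch: D_7 has order 2*7 = 14 with 5 conjugacy classes, hence 5 irreducibles. Sum of squared dims 1 + 1 + 4 + 4 + 4 = 14 = |G|. Linear characters come from the abelianisation; the 2-dimensional irreps have character r^k -> 2*cos(2*pi*j*k/7), reflections -> 0.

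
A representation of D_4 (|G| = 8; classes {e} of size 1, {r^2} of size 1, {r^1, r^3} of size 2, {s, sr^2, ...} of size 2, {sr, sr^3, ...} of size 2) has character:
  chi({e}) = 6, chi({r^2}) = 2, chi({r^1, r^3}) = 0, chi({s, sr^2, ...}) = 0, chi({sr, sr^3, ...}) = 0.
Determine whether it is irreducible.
Not irreducible (reducible): <chi, chi> = 5 > 1.

Working: <chi, chi> = (1/|G|) sum_C |C| * |chi(C)|^2 = (1/8)[1*|6|^2 + 1*|2|^2 + 2*|0|^2 + 2*|0|^2 + 2*|0|^2]
  = (1/8)[(36) + (4) + (0) + (0) + (0)] = 40/8 = 5.
A character is irreducible iff <chi, chi> = 1, so this representation is reducible.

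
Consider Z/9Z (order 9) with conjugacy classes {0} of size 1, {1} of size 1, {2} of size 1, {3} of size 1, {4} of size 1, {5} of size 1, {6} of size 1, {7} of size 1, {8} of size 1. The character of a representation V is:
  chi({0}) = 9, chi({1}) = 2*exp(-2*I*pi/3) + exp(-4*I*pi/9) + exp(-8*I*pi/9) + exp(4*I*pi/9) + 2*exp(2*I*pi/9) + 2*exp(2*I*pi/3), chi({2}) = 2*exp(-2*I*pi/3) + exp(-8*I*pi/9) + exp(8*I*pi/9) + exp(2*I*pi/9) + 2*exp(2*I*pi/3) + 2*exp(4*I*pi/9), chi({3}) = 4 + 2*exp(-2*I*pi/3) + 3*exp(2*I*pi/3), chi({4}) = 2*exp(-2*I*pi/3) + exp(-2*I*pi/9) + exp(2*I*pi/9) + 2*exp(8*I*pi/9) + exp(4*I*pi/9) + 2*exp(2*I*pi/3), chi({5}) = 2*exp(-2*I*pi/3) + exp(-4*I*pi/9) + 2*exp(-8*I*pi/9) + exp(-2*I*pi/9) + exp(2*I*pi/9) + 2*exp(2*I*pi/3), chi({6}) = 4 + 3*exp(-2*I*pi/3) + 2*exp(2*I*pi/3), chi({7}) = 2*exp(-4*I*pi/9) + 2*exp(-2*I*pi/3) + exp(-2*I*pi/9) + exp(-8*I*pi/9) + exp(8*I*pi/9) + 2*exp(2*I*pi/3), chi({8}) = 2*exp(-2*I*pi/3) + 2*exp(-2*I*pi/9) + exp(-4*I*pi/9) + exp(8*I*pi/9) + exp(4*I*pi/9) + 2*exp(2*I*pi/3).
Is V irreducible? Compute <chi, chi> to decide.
Not irreducible (reducible): <chi, chi> = 15 > 1.

Solution. <chi, chi> = (1/|G|) sum_C |C| * |chi(C)|^2 = (1/9)[1*|9|^2 + 1*|2*exp(-2*I*pi/3) + exp(-4*I*pi/9) + exp(-8*I*pi/9) + exp(4*I*pi/9) + 2*exp(2*I*pi/9) + 2*exp(2*I*pi/3)|^2 + 1*|2*exp(-2*I*pi/3) + exp(-8*I*pi/9) + exp(8*I*pi/9) + exp(2*I*pi/9) + 2*exp(2*I*pi/3) + 2*exp(4*I*pi/9)|^2 + 1*|4 + 2*exp(-2*I*pi/3) + 3*exp(2*I*pi/3)|^2 + 1*|2*exp(-2*I*pi/3) + exp(-2*I*pi/9) + exp(2*I*pi/9) + 2*exp(8*I*pi/9) + exp(4*I*pi/9) + 2*exp(2*I*pi/3)|^2 + 1*|2*exp(-2*I*pi/3) + exp(-4*I*pi/9) + 2*exp(-8*I*pi/9) + exp(-2*I*pi/9) + exp(2*I*pi/9) + 2*exp(2*I*pi/3)|^2 + 1*|4 + 3*exp(-2*I*pi/3) + 2*exp(2*I*pi/3)|^2 + 1*|2*exp(-4*I*pi/9) + 2*exp(-2*I*pi/3) + exp(-2*I*pi/9) + exp(-8*I*pi/9) + exp(8*I*pi/9) + 2*exp(2*I*pi/3)|^2 + 1*|2*exp(-2*I*pi/3) + 2*exp(-2*I*pi/9) + exp(-4*I*pi/9) + exp(8*I*pi/9) + exp(4*I*pi/9) + 2*exp(2*I*pi/3)|^2]
  = (1/9)[(81) + (15 + 7*exp(-4*I*pi/9) + 7*exp(-2*I*pi/3) + 8*exp(-2*I*pi/9) + 11*exp(-8*I*pi/9) + 11*exp(8*I*pi/9) + 8*exp(2*I*pi/9) + 7*exp(2*I*pi/3) + 7*exp(4*I*pi/9)) + (15 + 8*exp(-4*I*pi/9) + 11*exp(-2*I*pi/9) + 7*exp(-2*I*pi/3) + 7*exp(-8*I*pi/9) + 7*exp(8*I*pi/9) + 7*exp(2*I*pi/3) + 11*exp(2*I*pi/9) + 8*exp(4*I*pi/9)) + (3) + (15 + 11*exp(-4*I*pi/9) + 7*exp(-2*I*pi/3) + 7*exp(-2*I*pi/9) + 8*exp(-8*I*pi/9) + 8*exp(8*I*pi/9) + 7*exp(2*I*pi/9) + 7*exp(2*I*pi/3) + 11*exp(4*I*pi/9)) + (15 + 11*exp(-4*I*pi/9) + 7*exp(-2*I*pi/3) + 7*exp(-2*I*pi/9) + 8*exp(-8*I*pi/9) + 8*exp(8*I*pi/9) + 7*exp(2*I*pi/9) + 7*exp(2*I*pi/3) + 11*exp(4*I*pi/9)) + (3) + (15 + 8*exp(-4*I*pi/9) + 11*exp(-2*I*pi/9) + 7*exp(-2*I*pi/3) + 7*exp(-8*I*pi/9) + 7*exp(8*I*pi/9) + 7*exp(2*I*pi/3) + 11*exp(2*I*pi/9) + 8*exp(4*I*pi/9)) + (15 + 7*exp(-4*I*pi/9) + 7*exp(-2*I*pi/3) + 8*exp(-2*I*pi/9) + 11*exp(-8*I*pi/9) + 11*exp(8*I*pi/9) + 8*exp(2*I*pi/9) + 7*exp(2*I*pi/3) + 7*exp(4*I*pi/9))] = 135/9 = 15.
(Exp terms are combined using exp(i*s)*conj(exp(i*t)) = exp(i*(s-t)), and sums of them are collapsed using the identity that for every m > 1 the m distinct m-th roots of unity sum to 0, e.g. 1 + exp(2*I*pi/3) + exp(-2*I*pi/3) = 0.)
A character is irreducible iff <chi, chi> = 1, so this representation is reducible.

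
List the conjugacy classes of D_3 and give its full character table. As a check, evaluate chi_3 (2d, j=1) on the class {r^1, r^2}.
Conjugacy classes: {e} of size 1, {r^1, r^2} of size 2, {s, sr, ..., sr^2} of size 3.
Character table:
  irrep \ class              {e} (size 1)  {r^1, r^2} (size 2)  {s, sr, ..., sr^2} (size 3)
  chi_1 (triv)               1             1                    1                          
  chi_2 (sign: r->1, s->-1)  1             1                    -1                         
  chi_3 (2d, j=1)            2             -1                   0                          

Spot check: chi_3 (2d, j=1) on {r^1, r^2} = -1.

Why: D_3 has order 2*3 = 6 with 3 conjugacy classes, hence 3 irreducibles. Sum of squared dims 1 + 1 + 4 = 6 = |G|. Linear characters come from the abelianisation; the 2-dimensional irreps have character r^k -> 2*cos(2*pi*j*k/3), reflections -> 0.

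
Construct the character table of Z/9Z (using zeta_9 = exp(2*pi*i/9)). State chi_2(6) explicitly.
Character table of Z/9Z (irreps indexed chi_0,...,chi_8 with chi_k(m) = zeta_9^(k*m), zeta_9 = exp(2*pi*i/9)):
  irrep \ class  {0} (size 1)  {1} (size 1)    {2} (size 1)    {3} (size 1)    {4} (size 1)    {5} (size 1)    {6} (size 1)    {7} (size 1)    {8} (size 1)  
  chi_0          1             1               1               1               1               1               1               1               1             
  chi_1          1             exp(2*I*pi/9)   exp(4*I*pi/9)   exp(2*I*pi/3)   exp(8*I*pi/9)   exp(-8*I*pi/9)  exp(-2*I*pi/3)  exp(-4*I*pi/9)  exp(-2*I*pi/9)
  chi_2          1             exp(4*I*pi/9)   exp(8*I*pi/9)   exp(-2*I*pi/3)  exp(-2*I*pi/9)  exp(2*I*pi/9)   exp(2*I*pi/3)   exp(-8*I*pi/9)  exp(-4*I*pi/9)
  chi_3          1             exp(2*I*pi/3)   exp(-2*I*pi/3)  1               exp(2*I*pi/3)   exp(-2*I*pi/3)  1               exp(2*I*pi/3)   exp(-2*I*pi/3)
  chi_4          1             exp(8*I*pi/9)   exp(-2*I*pi/9)  exp(2*I*pi/3)   exp(-4*I*pi/9)  exp(4*I*pi/9)   exp(-2*I*pi/3)  exp(2*I*pi/9)   exp(-8*I*pi/9)
  chi_5          1             exp(-8*I*pi/9)  exp(2*I*pi/9)   exp(-2*I*pi/3)  exp(4*I*pi/9)   exp(-4*I*pi/9)  exp(2*I*pi/3)   exp(-2*I*pi/9)  exp(8*I*pi/9) 
  chi_6          1             exp(-2*I*pi/3)  exp(2*I*pi/3)   1               exp(-2*I*pi/3)  exp(2*I*pi/3)   1               exp(-2*I*pi/3)  exp(2*I*pi/3) 
  chi_7          1             exp(-4*I*pi/9)  exp(-8*I*pi/9)  exp(2*I*pi/3)   exp(2*I*pi/9)   exp(-2*I*pi/9)  exp(-2*I*pi/3)  exp(8*I*pi/9)   exp(4*I*pi/9) 
  chi_8          1             exp(-2*I*pi/9)  exp(-4*I*pi/9)  exp(-2*I*pi/3)  exp(-8*I*pi/9)  exp(8*I*pi/9)   exp(2*I*pi/3)   exp(4*I*pi/9)   exp(2*I*pi/9) 

Spot check: chi_2(6) = zeta_9^(2*6) = zeta_9^12 = exp(2*I*pi/3).

Solution. Z/9Z is abelian, so all 9 irreducible complex representations are 1-dimensional. They are given by chi_k(m) = zeta_9^(k*m) for k = 0,...,8. Row orthogonality: sum_m chi_k(m) conj(chi_l(m)) = 9 * [k = l].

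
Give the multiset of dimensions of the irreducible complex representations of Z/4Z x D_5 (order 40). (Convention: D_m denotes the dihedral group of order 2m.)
Dimensions: 1, 1, 1, 1, 1, 1, 1, 1, 2, 2, 2, 2, 2, 2, 2, 2

Details: There are 16 irreducibles (= number of conjugacy classes). Their dimensions d_i satisfy sum d_i^2 = |G| = 40: 1 + 1 + 1 + 1 + 1 + 1 + 1 + 1 + 4 + 4 + 4 + 4 + 4 + 4 + 4 + 4 = 40. (For the product with Z/4Z: each of the 4 1-dim characters of Z/4Z tensors with each irrep of D_5, giving 4 copies of each D_5-dimension.)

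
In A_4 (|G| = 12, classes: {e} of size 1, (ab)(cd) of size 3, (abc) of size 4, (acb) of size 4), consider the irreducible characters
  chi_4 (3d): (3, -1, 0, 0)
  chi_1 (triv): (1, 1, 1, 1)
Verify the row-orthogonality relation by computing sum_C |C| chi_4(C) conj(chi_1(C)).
Sum = 0; so <chi_4, chi_1> = 0 (distinct irreducibles are orthogonal).

Compute term by term over conjugacy classes (|C| * chi_4(C) * conj(chi_1(C))):
  1*(3)*conj(1) + 3*(-1)*conj(1) + 4*(0)*conj(1) + 4*(0)*conj(1)
  = (3) + (-3) + (0) + (0)
  = 0.
(Exp terms are combined using exp(i*s)*conj(exp(i*t)) = exp(i*(s-t)), and sums of them are collapsed using the identity that for every m > 1 the m distinct m-th roots of unity sum to 0, e.g. 1 + exp(2*I*pi/3) + exp(-2*I*pi/3) = 0.)
Dividing by |G| = 12 gives 0/12 = 0, matching the row-orthogonality relation <chi_4, chi_1> = [chi_4 = chi_1].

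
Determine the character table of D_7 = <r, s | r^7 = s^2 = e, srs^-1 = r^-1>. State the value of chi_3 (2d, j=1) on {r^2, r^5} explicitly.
Conjugacy classes: {e} of size 1, {r^1, r^6} of size 2, {r^2, r^5} of size 2, {r^3, r^4} of size 2, {s, sr, ..., sr^6} of size 7.
Character table:
  irrep \ class              {e} (size 1)  {r^1, r^6} (size 2)  {r^2, r^5} (size 2)  {r^3, r^4} (size 2)  {s, sr, ..., sr^6} (size 7)
  chi_1 (triv)               1             1                    1                    1                    1                          
  chi_2 (sign: r->1, s->-1)  1             1                    1                    1                    -1                         
  chi_3 (2d, j=1)            2             2*cos(2*pi/7)        -2*cos(3*pi/7)       -2*cos(pi/7)         0                          
  chi_4 (2d, j=2)            2             -2*cos(3*pi/7)       -2*cos(pi/7)         2*cos(2*pi/7)        0                          
  chi_5 (2d, j=3)            2             -2*cos(pi/7)         2*cos(2*pi/7)        -2*cos(3*pi/7)       0                          

Spot check: chi_3 (2d, j=1) on {r^2, r^5} = -2*cos(3*pi/7).

Reasoning: D_7 has order 2*7 = 14 with 5 conjugacy classes, hence 5 irreducibles. Sum of squared dims 1 + 1 + 4 + 4 + 4 = 14 = |G|. Linear characters come from the abelianisation; the 2-dimensional irreps have character r^k -> 2*cos(2*pi*j*k/7), reflections -> 0.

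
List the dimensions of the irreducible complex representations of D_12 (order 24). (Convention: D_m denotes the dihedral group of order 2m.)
Dimensions: 1, 1, 1, 1, 2, 2, 2, 2, 2

Working: There are 9 irreducibles (= number of conjugacy classes). Their dimensions d_i satisfy sum d_i^2 = |G| = 24: 1 + 1 + 1 + 1 + 4 + 4 + 4 + 4 + 4 = 24.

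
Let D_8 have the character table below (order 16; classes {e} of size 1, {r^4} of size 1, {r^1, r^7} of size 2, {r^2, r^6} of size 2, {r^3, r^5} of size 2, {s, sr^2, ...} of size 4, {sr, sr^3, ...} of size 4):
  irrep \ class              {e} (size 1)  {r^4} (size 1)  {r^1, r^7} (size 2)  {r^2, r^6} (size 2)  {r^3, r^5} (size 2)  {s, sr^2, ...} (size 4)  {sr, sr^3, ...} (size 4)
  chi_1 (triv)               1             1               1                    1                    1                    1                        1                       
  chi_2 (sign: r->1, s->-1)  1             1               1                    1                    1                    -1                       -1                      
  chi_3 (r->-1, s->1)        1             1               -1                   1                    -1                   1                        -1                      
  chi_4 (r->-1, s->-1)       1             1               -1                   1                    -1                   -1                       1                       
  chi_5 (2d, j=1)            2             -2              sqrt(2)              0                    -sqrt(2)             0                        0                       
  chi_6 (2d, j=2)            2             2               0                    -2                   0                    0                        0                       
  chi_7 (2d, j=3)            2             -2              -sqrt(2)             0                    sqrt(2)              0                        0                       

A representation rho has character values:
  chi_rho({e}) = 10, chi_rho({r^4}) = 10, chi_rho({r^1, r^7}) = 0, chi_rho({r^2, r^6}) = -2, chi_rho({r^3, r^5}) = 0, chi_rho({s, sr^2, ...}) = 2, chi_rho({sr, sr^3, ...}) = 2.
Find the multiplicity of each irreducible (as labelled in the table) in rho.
Multiplicities: chi_1: 2, chi_2: 0, chi_3: 1, chi_4: 1, chi_5: 0, chi_6: 3, chi_7: 0.

Justification: Use <chi_rho, chi> = (1/|G|) sum_C |C| * chi_rho(C) * conj(chi(C)) with |G| = 16 for each irreducible chi in the table:
  <chi_rho, chi_1> = (1/16)[1*(10)*conj(1) + 1*(10)*conj(1) + 2*(0)*conj(1) + 2*(-2)*conj(1) + 2*(0)*conj(1) + 4*(2)*conj(1) + 4*(2)*conj(1)]
      = (1/16)[(10) + (10) + (0) + (-4) + (0) + (8) + (8)] = 32/16 = 2
  <chi_rho, chi_2> = (1/16)[1*(10)*conj(1) + 1*(10)*conj(1) + 2*(0)*conj(1) + 2*(-2)*conj(1) + 2*(0)*conj(1) + 4*(2)*conj(-1) + 4*(2)*conj(-1)]
      = (1/16)[(10) + (10) + (0) + (-4) + (0) + (-8) + (-8)] = 0/16 = 0
  <chi_rho, chi_3> = (1/16)[1*(10)*conj(1) + 1*(10)*conj(1) + 2*(0)*conj(-1) + 2*(-2)*conj(1) + 2*(0)*conj(-1) + 4*(2)*conj(1) + 4*(2)*conj(-1)]
      = (1/16)[(10) + (10) + (0) + (-4) + (0) + (8) + (-8)] = 16/16 = 1
  <chi_rho, chi_4> = (1/16)[1*(10)*conj(1) + 1*(10)*conj(1) + 2*(0)*conj(-1) + 2*(-2)*conj(1) + 2*(0)*conj(-1) + 4*(2)*conj(-1) + 4*(2)*conj(1)]
      = (1/16)[(10) + (10) + (0) + (-4) + (0) + (-8) + (8)] = 16/16 = 1
  <chi_rho, chi_5> = (1/16)[1*(10)*conj(2) + 1*(10)*conj(-2) + 2*(0)*conj(sqrt(2)) + 2*(-2)*conj(0) + 2*(0)*conj(-sqrt(2)) + 4*(2)*conj(0) + 4*(2)*conj(0)]
      = (1/16)[(20) + (-20) + (0) + (0) + (0) + (0) + (0)] = 0/16 = 0
  <chi_rho, chi_6> = (1/16)[1*(10)*conj(2) + 1*(10)*conj(2) + 2*(0)*conj(0) + 2*(-2)*conj(-2) + 2*(0)*conj(0) + 4*(2)*conj(0) + 4*(2)*conj(0)]
      = (1/16)[(20) + (20) + (0) + (8) + (0) + (0) + (0)] = 48/16 = 3
  <chi_rho, chi_7> = (1/16)[1*(10)*conj(2) + 1*(10)*conj(-2) + 2*(0)*conj(-sqrt(2)) + 2*(-2)*conj(0) + 2*(0)*conj(sqrt(2)) + 4*(2)*conj(0) + 4*(2)*conj(0)]
      = (1/16)[(20) + (-20) + (0) + (0) + (0) + (0) + (0)] = 0/16 = 0
Dimension check: dim(rho) = sum (mult * dim) = 2*1 + 0*1 + 1*1 + 1*1 + 0*2 + 3*2 + 0*2 = 10 = chi_rho(e) = 10.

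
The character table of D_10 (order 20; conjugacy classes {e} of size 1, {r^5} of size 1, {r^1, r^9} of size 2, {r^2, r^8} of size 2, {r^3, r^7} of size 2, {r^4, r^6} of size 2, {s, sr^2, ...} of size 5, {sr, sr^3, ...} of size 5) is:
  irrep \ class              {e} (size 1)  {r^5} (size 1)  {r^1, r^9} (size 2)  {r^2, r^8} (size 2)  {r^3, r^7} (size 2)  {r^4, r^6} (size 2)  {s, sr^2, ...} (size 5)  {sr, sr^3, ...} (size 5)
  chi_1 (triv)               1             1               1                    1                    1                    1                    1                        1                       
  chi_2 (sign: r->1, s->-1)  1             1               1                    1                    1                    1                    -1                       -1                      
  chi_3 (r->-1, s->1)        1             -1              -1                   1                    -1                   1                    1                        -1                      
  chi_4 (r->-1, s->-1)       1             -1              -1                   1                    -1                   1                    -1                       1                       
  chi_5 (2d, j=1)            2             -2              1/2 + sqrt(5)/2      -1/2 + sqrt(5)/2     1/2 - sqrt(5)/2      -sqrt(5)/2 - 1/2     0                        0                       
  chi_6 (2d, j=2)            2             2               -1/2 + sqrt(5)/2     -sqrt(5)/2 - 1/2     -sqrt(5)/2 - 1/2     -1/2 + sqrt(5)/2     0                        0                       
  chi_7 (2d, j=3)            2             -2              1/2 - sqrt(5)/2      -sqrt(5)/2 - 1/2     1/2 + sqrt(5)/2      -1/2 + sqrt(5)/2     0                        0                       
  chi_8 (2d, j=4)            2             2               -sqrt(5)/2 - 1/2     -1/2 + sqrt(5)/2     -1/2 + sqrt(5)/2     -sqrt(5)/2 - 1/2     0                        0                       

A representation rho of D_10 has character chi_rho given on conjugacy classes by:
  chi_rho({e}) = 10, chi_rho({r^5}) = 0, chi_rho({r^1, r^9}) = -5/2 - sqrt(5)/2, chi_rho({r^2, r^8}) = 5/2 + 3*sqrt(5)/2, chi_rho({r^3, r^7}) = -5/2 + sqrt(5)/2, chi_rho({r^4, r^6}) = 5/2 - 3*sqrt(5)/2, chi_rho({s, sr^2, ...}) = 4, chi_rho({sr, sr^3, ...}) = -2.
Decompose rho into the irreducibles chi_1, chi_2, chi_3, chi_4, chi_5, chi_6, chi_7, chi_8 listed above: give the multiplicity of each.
Multiplicities: chi_1: 1, chi_2: 0, chi_3: 3, chi_4: 0, chi_5: 1, chi_6: 0, chi_7: 0, chi_8: 2.

Use <chi_rho, chi> = (1/|G|) sum_C |C| * chi_rho(C) * conj(chi(C)) with |G| = 20 for each irreducible chi in the table:
  <chi_rho, chi_1> = (1/20)[1*(10)*conj(1) + 1*(0)*conj(1) + 2*(-5/2 - sqrt(5)/2)*conj(1) + 2*(5/2 + 3*sqrt(5)/2)*conj(1) + 2*(-5/2 + sqrt(5)/2)*conj(1) + 2*(5/2 - 3*sqrt(5)/2)*conj(1) + 5*(4)*conj(1) + 5*(-2)*conj(1)]
      = (1/20)[(10) + (0) + (-5 - sqrt(5)) + (5 + 3*sqrt(5)) + (-5 + sqrt(5)) + (5 - 3*sqrt(5)) + (20) + (-10)] = 20/20 = 1
  <chi_rho, chi_2> = (1/20)[1*(10)*conj(1) + 1*(0)*conj(1) + 2*(-5/2 - sqrt(5)/2)*conj(1) + 2*(5/2 + 3*sqrt(5)/2)*conj(1) + 2*(-5/2 + sqrt(5)/2)*conj(1) + 2*(5/2 - 3*sqrt(5)/2)*conj(1) + 5*(4)*conj(-1) + 5*(-2)*conj(-1)]
      = (1/20)[(10) + (0) + (-5 - sqrt(5)) + (5 + 3*sqrt(5)) + (-5 + sqrt(5)) + (5 - 3*sqrt(5)) + (-20) + (10)] = 0/20 = 0
  <chi_rho, chi_3> = (1/20)[1*(10)*conj(1) + 1*(0)*conj(-1) + 2*(-5/2 - sqrt(5)/2)*conj(-1) + 2*(5/2 + 3*sqrt(5)/2)*conj(1) + 2*(-5/2 + sqrt(5)/2)*conj(-1) + 2*(5/2 - 3*sqrt(5)/2)*conj(1) + 5*(4)*conj(1) + 5*(-2)*conj(-1)]
      = (1/20)[(10) + (0) + (sqrt(5) + 5) + (5 + 3*sqrt(5)) + (5 - sqrt(5)) + (5 - 3*sqrt(5)) + (20) + (10)] = 60/20 = 3
  <chi_rho, chi_4> = (1/20)[1*(10)*conj(1) + 1*(0)*conj(-1) + 2*(-5/2 - sqrt(5)/2)*conj(-1) + 2*(5/2 + 3*sqrt(5)/2)*conj(1) + 2*(-5/2 + sqrt(5)/2)*conj(-1) + 2*(5/2 - 3*sqrt(5)/2)*conj(1) + 5*(4)*conj(-1) + 5*(-2)*conj(1)]
      = (1/20)[(10) + (0) + (sqrt(5) + 5) + (5 + 3*sqrt(5)) + (5 - sqrt(5)) + (5 - 3*sqrt(5)) + (-20) + (-10)] = 0/20 = 0
  <chi_rho, chi_5> = (1/20)[1*(10)*conj(2) + 1*(0)*conj(-2) + 2*(-5/2 - sqrt(5)/2)*conj(1/2 + sqrt(5)/2) + 2*(5/2 + 3*sqrt(5)/2)*conj(-1/2 + sqrt(5)/2) + 2*(-5/2 + sqrt(5)/2)*conj(1/2 - sqrt(5)/2) + 2*(5/2 - 3*sqrt(5)/2)*conj(-sqrt(5)/2 - 1/2) + 5*(4)*conj(0) + 5*(-2)*conj(0)]
      = (1/20)[(20) + (0) + (-3*sqrt(5) - 5) + (sqrt(5) + 5) + (-5 + 3*sqrt(5)) + (5 - sqrt(5)) + (0) + (0)] = 20/20 = 1
  <chi_rho, chi_6> = (1/20)[1*(10)*conj(2) + 1*(0)*conj(2) + 2*(-5/2 - sqrt(5)/2)*conj(-1/2 + sqrt(5)/2) + 2*(5/2 + 3*sqrt(5)/2)*conj(-sqrt(5)/2 - 1/2) + 2*(-5/2 + sqrt(5)/2)*conj(-sqrt(5)/2 - 1/2) + 2*(5/2 - 3*sqrt(5)/2)*conj(-1/2 + sqrt(5)/2) + 5*(4)*conj(0) + 5*(-2)*conj(0)]
      = (1/20)[(20) + (0) + (-2*sqrt(5)) + (-10 - 4*sqrt(5)) + (2*sqrt(5)) + (-10 + 4*sqrt(5)) + (0) + (0)] = 0/20 = 0
  <chi_rho, chi_7> = (1/20)[1*(10)*conj(2) + 1*(0)*conj(-2) + 2*(-5/2 - sqrt(5)/2)*conj(1/2 - sqrt(5)/2) + 2*(5/2 + 3*sqrt(5)/2)*conj(-sqrt(5)/2 - 1/2) + 2*(-5/2 + sqrt(5)/2)*conj(1/2 + sqrt(5)/2) + 2*(5/2 - 3*sqrt(5)/2)*conj(-1/2 + sqrt(5)/2) + 5*(4)*conj(0) + 5*(-2)*conj(0)]
      = (1/20)[(20) + (0) + (2*sqrt(5)) + (-10 - 4*sqrt(5)) + (-2*sqrt(5)) + (-10 + 4*sqrt(5)) + (0) + (0)] = 0/20 = 0
  <chi_rho, chi_8> = (1/20)[1*(10)*conj(2) + 1*(0)*conj(2) + 2*(-5/2 - sqrt(5)/2)*conj(-sqrt(5)/2 - 1/2) + 2*(5/2 + 3*sqrt(5)/2)*conj(-1/2 + sqrt(5)/2) + 2*(-5/2 + sqrt(5)/2)*conj(-1/2 + sqrt(5)/2) + 2*(5/2 - 3*sqrt(5)/2)*conj(-sqrt(5)/2 - 1/2) + 5*(4)*conj(0) + 5*(-2)*conj(0)]
      = (1/20)[(20) + (0) + (5 + 3*sqrt(5)) + (sqrt(5) + 5) + (5 - 3*sqrt(5)) + (5 - sqrt(5)) + (0) + (0)] = 40/20 = 2
Dimension check: dim(rho) = sum (mult * dim) = 1*1 + 0*1 + 3*1 + 0*1 + 1*2 + 0*2 + 0*2 + 2*2 = 10 = chi_rho(e) = 10.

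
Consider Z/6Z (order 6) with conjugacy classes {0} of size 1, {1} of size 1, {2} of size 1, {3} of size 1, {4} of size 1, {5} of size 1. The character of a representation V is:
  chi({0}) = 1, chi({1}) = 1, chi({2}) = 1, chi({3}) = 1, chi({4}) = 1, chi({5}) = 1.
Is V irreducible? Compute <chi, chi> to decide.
Irreducible: <chi, chi> = 1.

Justification: <chi, chi> = (1/|G|) sum_C |C| * |chi(C)|^2 = (1/6)[1*|1|^2 + 1*|1|^2 + 1*|1|^2 + 1*|1|^2 + 1*|1|^2 + 1*|1|^2]
  = (1/6)[(1) + (1) + (1) + (1) + (1) + (1)] = 6/6 = 1.
(Exp terms are combined using exp(i*s)*conj(exp(i*t)) = exp(i*(s-t)), and sums of them are collapsed using the identity that for every m > 1 the m distinct m-th roots of unity sum to 0, e.g. 1 + exp(2*I*pi/3) + exp(-2*I*pi/3) = 0.)
A character is irreducible iff <chi, chi> = 1, so this representation is irreducible.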